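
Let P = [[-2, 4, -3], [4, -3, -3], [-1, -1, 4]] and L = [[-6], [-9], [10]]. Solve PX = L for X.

X = [[3], [3], [4]]

P is on the left of X, so left-multiply by P⁻¹: X = P⁻¹L.
det P = -1, so P⁻¹ = [[15, 13, 21], [13, 11, 18], [7, 6, 10]].
X = P⁻¹L = [[15, 13, 21], [13, 11, 18], [7, 6, 10]] · [[-6], [-9], [10]] = [[3], [3], [4]].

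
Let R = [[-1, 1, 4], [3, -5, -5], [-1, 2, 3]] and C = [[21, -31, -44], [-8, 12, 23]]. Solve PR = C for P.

Since R sits to the right of P, P = CR⁻¹.
det R = 5; the adjugate gives R⁻¹ = [[-1, 1, 3], [-4/5, 1/5, 7/5], [1/5, 1/5, 2/5]].
P = CR⁻¹ = [[21, -31, -44], [-8, 12, 23]] · [[-1, 1, 3], [-4/5, 1/5, 7/5], [1/5, 1/5, 2/5]] = [[-5, 6, 2], [3, -1, 2]].

P = [[-5, 6, 2], [3, -1, 2]]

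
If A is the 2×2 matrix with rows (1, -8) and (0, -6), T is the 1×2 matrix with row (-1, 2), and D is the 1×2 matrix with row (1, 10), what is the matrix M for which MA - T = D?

MA = D + T = [[0, 12]].
Right-multiplying both sides by A⁻¹ gives M = (D + T)A⁻¹.
det A = -6, so A⁻¹ = [[1, -4/3], [0, -1/6]].
M = (D + T)A⁻¹ = [[0, -2]].

M = [[0, -2]]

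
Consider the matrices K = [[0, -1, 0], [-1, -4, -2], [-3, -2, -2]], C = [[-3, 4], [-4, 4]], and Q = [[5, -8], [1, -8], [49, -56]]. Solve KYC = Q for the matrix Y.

Y = K⁻¹QC⁻¹ (apply K⁻¹ on the left and C⁻¹ on the right).
det K = -4; the adjugate gives K⁻¹ = [[-1, 1/2, -1/2], [-1, 0, 0], [5/2, -3/4, 1/4]].
det C = 4; the adjugate gives C⁻¹ = [[1, -1], [1, -3/4]].
K⁻¹Q = [[-29, 32], [-5, 8], [24, -28]].
Y = (K⁻¹Q)C⁻¹ = [[3, 5], [3, -1], [-4, -3]].

Y = [[3, 5], [3, -1], [-4, -3]]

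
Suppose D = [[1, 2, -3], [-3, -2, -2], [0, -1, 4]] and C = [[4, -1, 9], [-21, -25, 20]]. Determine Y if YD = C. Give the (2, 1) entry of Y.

-6

D is on the right of Y, so right-multiply by D⁻¹: Y = CD⁻¹.
D has determinant 5; D⁻¹ = [[-2, -1, -2], [12/5, 4/5, 11/5], [3/5, 1/5, 4/5]].
Y = CD⁻¹ = [[4, -1, 9], [-21, -25, 20]] · [[-2, -1, -2], [12/5, 4/5, 11/5], [3/5, 1/5, 4/5]] = [[-5, -3, -3], [-6, 5, 3]].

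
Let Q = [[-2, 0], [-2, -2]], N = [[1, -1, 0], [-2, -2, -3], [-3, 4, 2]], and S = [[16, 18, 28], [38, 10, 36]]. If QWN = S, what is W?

W = [[-3, 4, -1], [-4, 2, 1]]

Isolating W: multiply by Q⁻¹ from the left and N⁻¹ from the right, so W = Q⁻¹SN⁻¹.
Q has determinant 4; Q⁻¹ = [[-1/2, 0], [1/2, -1/2]].
det N = -5; the adjugate gives N⁻¹ = [[-8/5, -2/5, -3/5], [-13/5, -2/5, -3/5], [14/5, 1/5, 4/5]].
Q⁻¹S = [[-8, -9, -14], [-11, 4, -4]].
W = (Q⁻¹S)N⁻¹ = [[-3, 4, -1], [-4, 2, 1]].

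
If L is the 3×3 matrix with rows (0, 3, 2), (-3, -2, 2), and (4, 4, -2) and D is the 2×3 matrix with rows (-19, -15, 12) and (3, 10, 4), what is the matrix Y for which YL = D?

Right-multiplying both sides by L⁻¹ gives Y = DL⁻¹.
L has determinant -2; L⁻¹ = [[2, -7, -5], [-1, 4, 3], [2, -6, -9/2]].
Y = DL⁻¹ = [[-19, -15, 12], [3, 10, 4]] · [[2, -7, -5], [-1, 4, 3], [2, -6, -9/2]] = [[1, 1, -4], [4, -5, -3]].

Y = [[1, 1, -4], [4, -5, -3]]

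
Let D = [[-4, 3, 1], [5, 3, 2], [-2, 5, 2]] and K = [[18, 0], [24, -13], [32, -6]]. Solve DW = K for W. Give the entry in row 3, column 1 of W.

Left-multiplying both sides by D⁻¹ gives W = D⁻¹K.
det D = 5, so D⁻¹ = [[-4/5, -1/5, 3/5], [-14/5, -6/5, 13/5], [31/5, 14/5, -27/5]].
W = D⁻¹K = [[-4/5, -1/5, 3/5], [-14/5, -6/5, 13/5], [31/5, 14/5, -27/5]] · [[18, 0], [24, -13], [32, -6]] = [[0, -1], [4, 0], [6, -4]].

6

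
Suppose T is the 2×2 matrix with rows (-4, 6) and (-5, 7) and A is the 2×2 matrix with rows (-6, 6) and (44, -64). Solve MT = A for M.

T is on the right of M, so right-multiply by T⁻¹: M = AT⁻¹.
T has determinant 2; T⁻¹ = [[7/2, -3], [5/2, -2]].
M = AT⁻¹ = [[-6, 6], [44, -64]] · [[7/2, -3], [5/2, -2]] = [[-6, 6], [-6, -4]].

M = [[-6, 6], [-6, -4]]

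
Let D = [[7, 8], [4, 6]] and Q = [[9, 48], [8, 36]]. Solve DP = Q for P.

D is on the left of P, so left-multiply by D⁻¹: P = D⁻¹Q.
det D = 10, so D⁻¹ = [[3/5, -4/5], [-2/5, 7/10]].
P = D⁻¹Q = [[3/5, -4/5], [-2/5, 7/10]] · [[9, 48], [8, 36]] = [[-1, 0], [2, 6]].

P = [[-1, 0], [2, 6]]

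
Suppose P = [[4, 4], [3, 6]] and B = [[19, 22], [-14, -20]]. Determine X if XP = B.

X = [[4, 1], [-2, -2]]

P is on the right of X, so right-multiply by P⁻¹: X = BP⁻¹.
det P = 12; the adjugate gives P⁻¹ = [[1/2, -1/3], [-1/4, 1/3]].
X = BP⁻¹ = [[19, 22], [-14, -20]] · [[1/2, -1/3], [-1/4, 1/3]] = [[4, 1], [-2, -2]].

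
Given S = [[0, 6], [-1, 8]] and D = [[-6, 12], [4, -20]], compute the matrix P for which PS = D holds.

Since S sits to the right of P, P = DS⁻¹.
S has determinant 6; S⁻¹ = [[4/3, -1], [1/6, 0]].
P = DS⁻¹ = [[-6, 12], [4, -20]] · [[4/3, -1], [1/6, 0]] = [[-6, 6], [2, -4]].

P = [[-6, 6], [2, -4]]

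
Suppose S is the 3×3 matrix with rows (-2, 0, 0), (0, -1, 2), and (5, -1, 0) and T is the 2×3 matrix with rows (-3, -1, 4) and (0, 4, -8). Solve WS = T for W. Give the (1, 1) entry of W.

-1

Since S sits to the right of W, W = TS⁻¹.
det S = -4; the adjugate gives S⁻¹ = [[-1/2, 0, 0], [-5/2, 0, -1], [-5/4, 1/2, -1/2]].
W = TS⁻¹ = [[-3, -1, 4], [0, 4, -8]] · [[-1/2, 0, 0], [-5/2, 0, -1], [-5/4, 1/2, -1/2]] = [[-1, 2, -1], [0, -4, 0]].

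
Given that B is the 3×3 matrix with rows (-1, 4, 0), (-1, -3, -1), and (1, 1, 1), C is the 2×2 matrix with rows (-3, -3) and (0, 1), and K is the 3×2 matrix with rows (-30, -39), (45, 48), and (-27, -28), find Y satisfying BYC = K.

Y = [[2, 5], [3, -1], [4, -5]]

Isolating Y: multiply by B⁻¹ from the left and C⁻¹ from the right, so Y = B⁻¹KC⁻¹.
det B = 2; the adjugate gives B⁻¹ = [[-1, -2, -2], [0, -1/2, -1/2], [1, 5/2, 7/2]].
det C = -3; the adjugate gives C⁻¹ = [[-1/3, -1], [0, 1]].
B⁻¹K = [[-6, -1], [-9, -10], [-12, -17]].
Y = (B⁻¹K)C⁻¹ = [[2, 5], [3, -1], [4, -5]].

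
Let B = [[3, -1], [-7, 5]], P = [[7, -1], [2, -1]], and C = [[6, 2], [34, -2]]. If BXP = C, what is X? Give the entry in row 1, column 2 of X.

Isolating X: multiply by B⁻¹ from the left and P⁻¹ from the right, so X = B⁻¹CP⁻¹.
det B = 8, so B⁻¹ = [[5/8, 1/8], [7/8, 3/8]].
P has determinant -5; P⁻¹ = [[1/5, -1/5], [2/5, -7/5]].
B⁻¹C = [[8, 1], [18, 1]].
X = (B⁻¹C)P⁻¹ = [[2, -3], [4, -5]].

-3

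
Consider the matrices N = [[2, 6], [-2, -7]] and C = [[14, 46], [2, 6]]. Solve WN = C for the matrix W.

W = [[3, -4], [1, 0]]

Since N sits to the right of W, W = CN⁻¹.
det N = -2; the adjugate gives N⁻¹ = [[7/2, 3], [-1, -1]].
W = CN⁻¹ = [[14, 46], [2, 6]] · [[7/2, 3], [-1, -1]] = [[3, -4], [1, 0]].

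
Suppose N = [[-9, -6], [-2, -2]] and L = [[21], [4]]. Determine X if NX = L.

X = [[-3], [1]]

Since N multiplies X on the left, X = N⁻¹L.
det N = 6; the adjugate gives N⁻¹ = [[-1/3, 1], [1/3, -3/2]].
X = N⁻¹L = [[-1/3, 1], [1/3, -3/2]] · [[21], [4]] = [[-3], [1]].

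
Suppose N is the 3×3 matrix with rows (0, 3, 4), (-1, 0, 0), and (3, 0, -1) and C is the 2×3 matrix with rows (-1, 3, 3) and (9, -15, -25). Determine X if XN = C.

Right-multiplying both sides by N⁻¹ gives X = CN⁻¹.
det N = -3; the adjugate gives N⁻¹ = [[0, -1, 0], [1/3, 4, 4/3], [0, -3, -1]].
X = CN⁻¹ = [[-1, 3, 3], [9, -15, -25]] · [[0, -1, 0], [1/3, 4, 4/3], [0, -3, -1]] = [[1, 4, 1], [-5, 6, 5]].

X = [[1, 4, 1], [-5, 6, 5]]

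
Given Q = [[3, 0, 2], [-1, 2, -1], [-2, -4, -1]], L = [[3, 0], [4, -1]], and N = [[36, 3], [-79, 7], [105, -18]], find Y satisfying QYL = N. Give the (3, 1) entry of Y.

Y = Q⁻¹NL⁻¹ (apply Q⁻¹ on the left and L⁻¹ on the right).
det Q = -2; the adjugate gives Q⁻¹ = [[3, 4, 2], [-1/2, -1/2, -1/2], [-4, -6, -3]].
det L = -3, so L⁻¹ = [[1/3, 0], [4/3, -1]].
Q⁻¹N = [[2, 1], [-31, 4], [15, 0]].
Y = (Q⁻¹N)L⁻¹ = [[2, -1], [-5, -4], [5, 0]].

5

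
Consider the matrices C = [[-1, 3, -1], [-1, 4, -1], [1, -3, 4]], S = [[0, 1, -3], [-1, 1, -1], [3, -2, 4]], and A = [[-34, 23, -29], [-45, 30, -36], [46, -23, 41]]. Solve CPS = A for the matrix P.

Left-multiply by C⁻¹ and right-multiply by S⁻¹: P = C⁻¹AS⁻¹.
det C = -3; the adjugate gives C⁻¹ = [[-13/3, 3, -1/3], [-1, 1, 0], [1/3, 0, 1/3]].
det S = 4, so S⁻¹ = [[1/2, 1/2, 1/2], [1/4, 9/4, 3/4], [-1/4, 3/4, 1/4]].
C⁻¹A = [[-3, -2, 4], [-11, 7, -7], [4, 0, 4]].
P = (C⁻¹A)S⁻¹ = [[-3, -3, -2], [-2, 5, -2], [1, 5, 3]].

P = [[-3, -3, -2], [-2, 5, -2], [1, 5, 3]]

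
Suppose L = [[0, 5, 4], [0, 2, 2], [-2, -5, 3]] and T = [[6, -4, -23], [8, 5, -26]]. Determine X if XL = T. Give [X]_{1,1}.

Since L sits to the right of X, X = TL⁻¹.
det L = -4, so L⁻¹ = [[-4, 35/4, -1/2], [1, -2, 0], [-1, 5/2, 0]].
X = TL⁻¹ = [[6, -4, -23], [8, 5, -26]] · [[-4, 35/4, -1/2], [1, -2, 0], [-1, 5/2, 0]] = [[-5, 3, -3], [-1, -5, -4]].

-5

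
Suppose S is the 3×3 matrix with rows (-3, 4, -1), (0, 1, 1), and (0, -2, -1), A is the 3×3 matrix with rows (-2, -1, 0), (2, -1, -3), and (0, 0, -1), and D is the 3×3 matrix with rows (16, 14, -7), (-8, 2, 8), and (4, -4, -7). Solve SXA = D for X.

X = S⁻¹DA⁻¹ (apply S⁻¹ on the left and A⁻¹ on the right).
det S = -3, so S⁻¹ = [[-1/3, -2, -5/3], [0, -1, -1], [0, 2, 1]].
det A = -4; the adjugate gives A⁻¹ = [[-1/4, 1/4, -3/4], [-1/2, -1/2, 3/2], [0, 0, -1]].
S⁻¹D = [[4, -2, -2], [4, 2, -1], [-12, 0, 9]].
X = (S⁻¹D)A⁻¹ = [[0, 2, -4], [-2, 0, 1], [3, -3, 0]].

X = [[0, 2, -4], [-2, 0, 1], [3, -3, 0]]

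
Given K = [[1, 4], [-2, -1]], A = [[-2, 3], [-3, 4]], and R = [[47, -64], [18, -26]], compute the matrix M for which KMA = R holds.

M = [[4, 3], [-2, -4]]

Isolating M: multiply by K⁻¹ from the left and A⁻¹ from the right, so M = K⁻¹RA⁻¹.
det K = 7, so K⁻¹ = [[-1/7, -4/7], [2/7, 1/7]].
det A = 1; the adjugate gives A⁻¹ = [[4, -3], [3, -2]].
K⁻¹R = [[-17, 24], [16, -22]].
M = (K⁻¹R)A⁻¹ = [[4, 3], [-2, -4]].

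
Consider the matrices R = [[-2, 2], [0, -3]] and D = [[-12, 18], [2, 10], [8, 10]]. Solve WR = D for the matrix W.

W = [[6, -2], [-1, -4], [-4, -6]]

Since R sits to the right of W, W = DR⁻¹.
det R = 6; the adjugate gives R⁻¹ = [[-1/2, -1/3], [0, -1/3]].
W = DR⁻¹ = [[-12, 18], [2, 10], [8, 10]] · [[-1/2, -1/3], [0, -1/3]] = [[6, -2], [-1, -4], [-4, -6]].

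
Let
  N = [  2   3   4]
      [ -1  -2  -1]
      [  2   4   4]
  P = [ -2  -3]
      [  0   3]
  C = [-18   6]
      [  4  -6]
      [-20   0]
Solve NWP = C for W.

W = [[-3, 5], [1, -1], [3, 1]]

Left-multiply by N⁻¹ and right-multiply by P⁻¹: W = N⁻¹CP⁻¹.
N has determinant -2; N⁻¹ = [[2, -2, -5/2], [-1, 0, 1], [0, 1, 1/2]].
P has determinant -6; P⁻¹ = [[-1/2, -1/2], [0, 1/3]].
N⁻¹C = [[6, 24], [-2, -6], [-6, -6]].
W = (N⁻¹C)P⁻¹ = [[-3, 5], [1, -1], [3, 1]].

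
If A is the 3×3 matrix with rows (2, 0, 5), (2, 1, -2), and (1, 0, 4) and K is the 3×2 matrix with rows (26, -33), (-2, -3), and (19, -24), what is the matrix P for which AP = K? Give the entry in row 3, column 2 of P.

-5

A is on the left of P, so left-multiply by A⁻¹: P = A⁻¹K.
A has determinant 3; A⁻¹ = [[4/3, 0, -5/3], [-10/3, 1, 14/3], [-1/3, 0, 2/3]].
P = A⁻¹K = [[4/3, 0, -5/3], [-10/3, 1, 14/3], [-1/3, 0, 2/3]] · [[26, -33], [-2, -3], [19, -24]] = [[3, -4], [0, -5], [4, -5]].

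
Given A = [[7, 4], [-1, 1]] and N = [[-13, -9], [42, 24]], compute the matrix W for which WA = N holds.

W = [[-2, -1], [6, 0]]

Since A sits to the right of W, W = NA⁻¹.
det A = 11, so A⁻¹ = [[1/11, -4/11], [1/11, 7/11]].
W = NA⁻¹ = [[-13, -9], [42, 24]] · [[1/11, -4/11], [1/11, 7/11]] = [[-2, -1], [6, 0]].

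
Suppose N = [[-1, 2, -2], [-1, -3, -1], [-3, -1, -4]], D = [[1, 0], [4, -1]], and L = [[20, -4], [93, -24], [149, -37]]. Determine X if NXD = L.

Isolating X: multiply by N⁻¹ from the left and D⁻¹ from the right, so X = N⁻¹LD⁻¹.
N has determinant 3; N⁻¹ = [[11/3, 10/3, -8/3], [-1/3, -2/3, 1/3], [-8/3, -7/3, 5/3]].
det D = -1, so D⁻¹ = [[1, 0], [4, -1]].
N⁻¹L = [[-14, 4], [-19, 5], [-22, 5]].
X = (N⁻¹L)D⁻¹ = [[2, -4], [1, -5], [-2, -5]].

X = [[2, -4], [1, -5], [-2, -5]]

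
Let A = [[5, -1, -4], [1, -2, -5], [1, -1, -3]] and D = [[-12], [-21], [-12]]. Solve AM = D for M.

M = [[1], [1], [4]]

Left-multiplying both sides by A⁻¹ gives M = A⁻¹D.
det A = 3, so A⁻¹ = [[1/3, 1/3, -1], [-2/3, -11/3, 7], [1/3, 4/3, -3]].
M = A⁻¹D = [[1/3, 1/3, -1], [-2/3, -11/3, 7], [1/3, 4/3, -3]] · [[-12], [-21], [-12]] = [[1], [1], [4]].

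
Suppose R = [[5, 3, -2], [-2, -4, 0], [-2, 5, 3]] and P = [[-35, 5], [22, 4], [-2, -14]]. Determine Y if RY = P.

Since R multiplies Y on the left, Y = R⁻¹P.
det R = -6; the adjugate gives R⁻¹ = [[2, 19/6, 4/3], [-1, -11/6, -2/3], [3, 31/6, 7/3]].
Y = R⁻¹P = [[2, 19/6, 4/3], [-1, -11/6, -2/3], [3, 31/6, 7/3]] · [[-35, 5], [22, 4], [-2, -14]] = [[-3, 4], [-4, -3], [4, 3]].

Y = [[-3, 4], [-4, -3], [4, 3]]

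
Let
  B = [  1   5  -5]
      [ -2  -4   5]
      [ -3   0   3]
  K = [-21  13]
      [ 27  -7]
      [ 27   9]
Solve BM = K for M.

M = [[-6, -2], [0, 4], [3, 1]]

Left-multiplying both sides by B⁻¹ gives M = B⁻¹K.
B has determinant 3; B⁻¹ = [[-4, -5, 5/3], [-3, -4, 5/3], [-4, -5, 2]].
M = B⁻¹K = [[-4, -5, 5/3], [-3, -4, 5/3], [-4, -5, 2]] · [[-21, 13], [27, -7], [27, 9]] = [[-6, -2], [0, 4], [3, 1]].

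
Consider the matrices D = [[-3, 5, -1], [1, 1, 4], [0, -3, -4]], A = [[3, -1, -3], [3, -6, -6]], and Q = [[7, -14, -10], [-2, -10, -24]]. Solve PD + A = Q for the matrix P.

PD = Q − A = [[4, -13, -7], [-5, -4, -18]].
Right-multiplying both sides by D⁻¹ gives P = (Q − A)D⁻¹.
det D = -1; the adjugate gives D⁻¹ = [[-8, -23, -21], [-4, -12, -11], [3, 9, 8]].
P = (Q − A)D⁻¹ = [[-1, 1, 3], [2, 1, 5]].

P = [[-1, 1, 3], [2, 1, 5]]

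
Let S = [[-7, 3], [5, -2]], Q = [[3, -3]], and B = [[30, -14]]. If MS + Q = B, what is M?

M = [[-1, 4]]

MS = B − Q = [[27, -11]].
Since S sits to the right of M, M = (B − Q)S⁻¹.
S has determinant -1; S⁻¹ = [[2, 3], [5, 7]].
M = (B − Q)S⁻¹ = [[-1, 4]].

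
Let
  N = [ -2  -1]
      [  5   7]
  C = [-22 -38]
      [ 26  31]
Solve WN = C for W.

W = [[-4, -6], [-3, 4]]

Since N sits to the right of W, W = CN⁻¹.
det N = -9, so N⁻¹ = [[-7/9, -1/9], [5/9, 2/9]].
W = CN⁻¹ = [[-22, -38], [26, 31]] · [[-7/9, -1/9], [5/9, 2/9]] = [[-4, -6], [-3, 4]].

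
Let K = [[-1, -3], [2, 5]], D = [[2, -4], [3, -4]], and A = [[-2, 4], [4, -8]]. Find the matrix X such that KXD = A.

X = K⁻¹AD⁻¹ (apply K⁻¹ on the left and D⁻¹ on the right).
det K = 1; the adjugate gives K⁻¹ = [[5, 3], [-2, -1]].
det D = 4, so D⁻¹ = [[-1, 1], [-3/4, 1/2]].
K⁻¹A = [[2, -4], [0, 0]].
X = (K⁻¹A)D⁻¹ = [[1, 0], [0, 0]].

X = [[1, 0], [0, 0]]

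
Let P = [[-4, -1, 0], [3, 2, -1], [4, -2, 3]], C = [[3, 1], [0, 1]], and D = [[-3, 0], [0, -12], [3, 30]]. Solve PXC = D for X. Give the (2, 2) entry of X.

X = P⁻¹DC⁻¹ (apply P⁻¹ on the left and C⁻¹ on the right).
det P = -3; the adjugate gives P⁻¹ = [[-4/3, -1, -1/3], [13/3, 4, 4/3], [14/3, 4, 5/3]].
C has determinant 3; C⁻¹ = [[1/3, -1/3], [0, 1]].
P⁻¹D = [[3, 2], [-9, -8], [-9, 2]].
X = (P⁻¹D)C⁻¹ = [[1, 1], [-3, -5], [-3, 5]].

-5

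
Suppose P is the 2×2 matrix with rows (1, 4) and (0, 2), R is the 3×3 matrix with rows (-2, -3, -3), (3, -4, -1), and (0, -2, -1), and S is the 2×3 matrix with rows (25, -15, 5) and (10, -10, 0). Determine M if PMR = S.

M = [[-1, 1, -3], [-1, 1, 2]]

M = P⁻¹SR⁻¹ (apply P⁻¹ on the left and R⁻¹ on the right).
P has determinant 2; P⁻¹ = [[1, -2], [0, 1/2]].
R has determinant 5; R⁻¹ = [[2/5, 3/5, -9/5], [3/5, 2/5, -11/5], [-6/5, -4/5, 17/5]].
P⁻¹S = [[5, 5, 5], [5, -5, 0]].
M = (P⁻¹S)R⁻¹ = [[-1, 1, -3], [-1, 1, 2]].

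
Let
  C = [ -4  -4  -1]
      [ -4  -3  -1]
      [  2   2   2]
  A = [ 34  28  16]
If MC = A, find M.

M = [[0, -6, 5]]

Right-multiplying both sides by C⁻¹ gives M = AC⁻¹.
det C = -6, so C⁻¹ = [[2/3, -1, -1/6], [-1, 1, 0], [1/3, 0, 2/3]].
M = AC⁻¹ = [[34, 28, 16]] · [[2/3, -1, -1/6], [-1, 1, 0], [1/3, 0, 2/3]] = [[0, -6, 5]].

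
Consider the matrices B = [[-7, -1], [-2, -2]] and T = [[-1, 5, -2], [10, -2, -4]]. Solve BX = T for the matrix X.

Left-multiplying both sides by B⁻¹ gives X = B⁻¹T.
B has determinant 12; B⁻¹ = [[-1/6, 1/12], [1/6, -7/12]].
X = B⁻¹T = [[-1/6, 1/12], [1/6, -7/12]] · [[-1, 5, -2], [10, -2, -4]] = [[1, -1, 0], [-6, 2, 2]].

X = [[1, -1, 0], [-6, 2, 2]]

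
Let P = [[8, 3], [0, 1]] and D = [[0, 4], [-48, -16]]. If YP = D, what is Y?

Y = [[0, 4], [-6, 2]]

Since P sits to the right of Y, Y = DP⁻¹.
det P = 8, so P⁻¹ = [[1/8, -3/8], [0, 1]].
Y = DP⁻¹ = [[0, 4], [-48, -16]] · [[1/8, -3/8], [0, 1]] = [[0, 4], [-6, 2]].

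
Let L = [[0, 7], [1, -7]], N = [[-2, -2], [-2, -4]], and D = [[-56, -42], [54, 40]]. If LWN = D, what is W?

W = [[1, 0], [5, -1]]

Isolating W: multiply by L⁻¹ from the left and N⁻¹ from the right, so W = L⁻¹DN⁻¹.
L has determinant -7; L⁻¹ = [[1, 1], [1/7, 0]].
det N = 4; the adjugate gives N⁻¹ = [[-1, 1/2], [1/2, -1/2]].
L⁻¹D = [[-2, -2], [-8, -6]].
W = (L⁻¹D)N⁻¹ = [[1, 0], [5, -1]].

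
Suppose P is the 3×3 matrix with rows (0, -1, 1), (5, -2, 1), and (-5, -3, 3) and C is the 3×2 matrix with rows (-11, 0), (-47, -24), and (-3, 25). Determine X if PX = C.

X = [[-6, -5], [6, -1], [-5, -1]]

Left-multiplying both sides by P⁻¹ gives X = P⁻¹C.
det P = -5; the adjugate gives P⁻¹ = [[3/5, 0, -1/5], [4, -1, -1], [5, -1, -1]].
X = P⁻¹C = [[3/5, 0, -1/5], [4, -1, -1], [5, -1, -1]] · [[-11, 0], [-47, -24], [-3, 25]] = [[-6, -5], [6, -1], [-5, -1]].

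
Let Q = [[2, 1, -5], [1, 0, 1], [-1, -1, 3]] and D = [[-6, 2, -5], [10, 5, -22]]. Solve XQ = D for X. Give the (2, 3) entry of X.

Q is on the right of X, so right-multiply by Q⁻¹: X = DQ⁻¹.
Q has determinant 3; Q⁻¹ = [[1/3, 2/3, 1/3], [-4/3, 1/3, -7/3], [-1/3, 1/3, -1/3]].
X = DQ⁻¹ = [[-6, 2, -5], [10, 5, -22]] · [[1/3, 2/3, 1/3], [-4/3, 1/3, -7/3], [-1/3, 1/3, -1/3]] = [[-3, -5, -5], [4, 1, -1]].

-1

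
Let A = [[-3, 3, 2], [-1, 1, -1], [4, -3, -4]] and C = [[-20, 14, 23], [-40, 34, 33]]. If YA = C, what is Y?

Y = [[-1, -1, -6], [5, 1, -6]]

Right-multiplying both sides by A⁻¹ gives Y = CA⁻¹.
det A = -5; the adjugate gives A⁻¹ = [[7/5, -6/5, 1], [8/5, -4/5, 1], [1/5, -3/5, 0]].
Y = CA⁻¹ = [[-20, 14, 23], [-40, 34, 33]] · [[7/5, -6/5, 1], [8/5, -4/5, 1], [1/5, -3/5, 0]] = [[-1, -1, -6], [5, 1, -6]].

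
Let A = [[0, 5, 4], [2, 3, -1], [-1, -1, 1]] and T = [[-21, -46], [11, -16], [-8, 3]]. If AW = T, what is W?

W = [[5, -1], [-1, -6], [-4, -4]]

Left-multiplying both sides by A⁻¹ gives W = A⁻¹T.
det A = -1, so A⁻¹ = [[-2, 9, 17], [1, -4, -8], [-1, 5, 10]].
W = A⁻¹T = [[-2, 9, 17], [1, -4, -8], [-1, 5, 10]] · [[-21, -46], [11, -16], [-8, 3]] = [[5, -1], [-1, -6], [-4, -4]].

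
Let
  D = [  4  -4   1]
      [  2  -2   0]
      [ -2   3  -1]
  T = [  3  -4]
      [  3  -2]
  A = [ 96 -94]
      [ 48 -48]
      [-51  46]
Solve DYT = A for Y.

Y = [[5, 2], [1, -2], [-1, 1]]

Left-multiply by D⁻¹ and right-multiply by T⁻¹: Y = D⁻¹AT⁻¹.
D has determinant 2; D⁻¹ = [[1, -1/2, 1], [1, -1, 1], [1, -2, 0]].
det T = 6; the adjugate gives T⁻¹ = [[-1/3, 2/3], [-1/2, 1/2]].
D⁻¹A = [[21, -24], [-3, 0], [0, 2]].
Y = (D⁻¹A)T⁻¹ = [[5, 2], [1, -2], [-1, 1]].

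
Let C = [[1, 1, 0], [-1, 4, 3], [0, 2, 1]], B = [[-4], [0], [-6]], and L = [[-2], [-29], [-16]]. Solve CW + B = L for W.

CW = L − B = [[2], [-29], [-10]].
Since C multiplies W on the left, W = C⁻¹(L − B).
det C = -1, so C⁻¹ = [[2, 1, -3], [-1, -1, 3], [2, 2, -5]].
W = C⁻¹(L − B) = [[5], [-3], [-4]].

W = [[5], [-3], [-4]]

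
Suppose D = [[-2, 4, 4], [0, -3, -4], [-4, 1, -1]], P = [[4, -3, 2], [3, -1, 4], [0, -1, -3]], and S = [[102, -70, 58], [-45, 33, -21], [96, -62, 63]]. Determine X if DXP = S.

X = [[-3, -1, -1], [3, 5, 1], [0, -3, 0]]

Left-multiply by D⁻¹ and right-multiply by P⁻¹: X = D⁻¹SP⁻¹.
D has determinant 2; D⁻¹ = [[7/2, 4, -2], [8, 9, -4], [-6, -7, 3]].
P has determinant -5; P⁻¹ = [[-7/5, 11/5, 2], [-9/5, 12/5, 2], [3/5, -4/5, -1]].
D⁻¹S = [[-15, 11, -7], [27, -15, 23], [-9, 3, -12]].
X = (D⁻¹S)P⁻¹ = [[-3, -1, -1], [3, 5, 1], [0, -3, 0]].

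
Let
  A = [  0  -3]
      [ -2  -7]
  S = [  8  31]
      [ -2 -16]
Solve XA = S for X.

X = [[-1, -4], [3, 1]]

A is on the right of X, so right-multiply by A⁻¹: X = SA⁻¹.
A has determinant -6; A⁻¹ = [[7/6, -1/2], [-1/3, 0]].
X = SA⁻¹ = [[8, 31], [-2, -16]] · [[7/6, -1/2], [-1/3, 0]] = [[-1, -4], [3, 1]].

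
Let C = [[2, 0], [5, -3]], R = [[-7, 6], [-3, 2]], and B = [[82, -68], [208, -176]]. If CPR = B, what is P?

P = C⁻¹BR⁻¹ (apply C⁻¹ on the left and R⁻¹ on the right).
det C = -6; the adjugate gives C⁻¹ = [[1/2, 0], [5/6, -1/3]].
R has determinant 4; R⁻¹ = [[1/2, -3/2], [3/4, -7/4]].
C⁻¹B = [[41, -34], [-1, 2]].
P = (C⁻¹B)R⁻¹ = [[-5, -2], [1, -2]].

P = [[-5, -2], [1, -2]]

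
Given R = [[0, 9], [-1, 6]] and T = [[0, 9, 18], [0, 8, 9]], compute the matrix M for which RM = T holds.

M = [[0, -2, 3], [0, 1, 2]]

Since R multiplies M on the left, M = R⁻¹T.
det R = 9; the adjugate gives R⁻¹ = [[2/3, -1], [1/9, 0]].
M = R⁻¹T = [[2/3, -1], [1/9, 0]] · [[0, 9, 18], [0, 8, 9]] = [[0, -2, 3], [0, 1, 2]].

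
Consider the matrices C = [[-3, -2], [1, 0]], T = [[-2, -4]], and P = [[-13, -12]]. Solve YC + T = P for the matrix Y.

YC = P − T = [[-11, -8]].
C is on the right of Y, so right-multiply by C⁻¹: Y = (P − T)C⁻¹.
det C = 2, so C⁻¹ = [[0, 1], [-1/2, -3/2]].
Y = (P − T)C⁻¹ = [[4, 1]].

Y = [[4, 1]]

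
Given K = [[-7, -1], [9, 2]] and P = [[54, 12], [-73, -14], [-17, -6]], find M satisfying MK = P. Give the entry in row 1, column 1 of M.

Right-multiplying both sides by K⁻¹ gives M = PK⁻¹.
det K = -5; the adjugate gives K⁻¹ = [[-2/5, -1/5], [9/5, 7/5]].
M = PK⁻¹ = [[54, 12], [-73, -14], [-17, -6]] · [[-2/5, -1/5], [9/5, 7/5]] = [[0, 6], [4, -5], [-4, -5]].

0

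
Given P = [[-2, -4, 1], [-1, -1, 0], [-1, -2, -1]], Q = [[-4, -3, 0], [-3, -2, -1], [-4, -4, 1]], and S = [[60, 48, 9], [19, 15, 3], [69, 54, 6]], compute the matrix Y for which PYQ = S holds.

Y = [[-2, 1, 0], [1, 4, 2], [4, 2, 1]]

Y = P⁻¹SQ⁻¹ (apply P⁻¹ on the left and Q⁻¹ on the right).
det P = 3; the adjugate gives P⁻¹ = [[1/3, -2, 1/3], [-1/3, 1, -1/3], [1/3, 0, -2/3]].
det Q = 3; the adjugate gives Q⁻¹ = [[-2, 1, 1], [7/3, -4/3, -4/3], [4/3, -4/3, -1/3]].
P⁻¹S = [[5, 4, -1], [-24, -19, -2], [-26, -20, -1]].
Y = (P⁻¹S)Q⁻¹ = [[-2, 1, 0], [1, 4, 2], [4, 2, 1]].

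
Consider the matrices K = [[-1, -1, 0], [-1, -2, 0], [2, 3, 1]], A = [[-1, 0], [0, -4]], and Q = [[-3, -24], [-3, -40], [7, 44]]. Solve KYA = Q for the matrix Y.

Y = K⁻¹QA⁻¹ (apply K⁻¹ on the left and A⁻¹ on the right).
det K = 1, so K⁻¹ = [[-2, 1, 0], [1, -1, 0], [1, 1, 1]].
det A = 4; the adjugate gives A⁻¹ = [[-1, 0], [0, -1/4]].
K⁻¹Q = [[3, 8], [0, 16], [1, -20]].
Y = (K⁻¹Q)A⁻¹ = [[-3, -2], [0, -4], [-1, 5]].

Y = [[-3, -2], [0, -4], [-1, 5]]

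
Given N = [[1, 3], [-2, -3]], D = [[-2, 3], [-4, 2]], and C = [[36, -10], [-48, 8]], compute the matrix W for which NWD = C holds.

W = N⁻¹CD⁻¹ (apply N⁻¹ on the left and D⁻¹ on the right).
det N = 3, so N⁻¹ = [[-1, -1], [2/3, 1/3]].
D has determinant 8; D⁻¹ = [[1/4, -3/8], [1/2, -1/4]].
N⁻¹C = [[12, 2], [8, -4]].
W = (N⁻¹C)D⁻¹ = [[4, -5], [0, -2]].

W = [[4, -5], [0, -2]]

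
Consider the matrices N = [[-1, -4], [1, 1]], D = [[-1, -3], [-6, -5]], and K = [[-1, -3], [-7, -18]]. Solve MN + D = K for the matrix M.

M = [[0, 0], [4, 3]]

MN = K − D = [[0, 0], [-1, -13]].
Right-multiplying both sides by N⁻¹ gives M = (K − D)N⁻¹.
det N = 3, so N⁻¹ = [[1/3, 4/3], [-1/3, -1/3]].
M = (K − D)N⁻¹ = [[0, 0], [4, 3]].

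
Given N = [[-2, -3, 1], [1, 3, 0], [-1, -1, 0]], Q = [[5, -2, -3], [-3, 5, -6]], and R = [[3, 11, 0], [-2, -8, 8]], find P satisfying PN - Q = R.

PN = R + Q = [[8, 9, -3], [-5, -3, 2]].
Since N sits to the right of P, P = (R + Q)N⁻¹.
N has determinant 2; N⁻¹ = [[0, -1/2, -3/2], [0, 1/2, 1/2], [1, 1/2, -3/2]].
P = (R + Q)N⁻¹ = [[-3, -1, -3], [2, 2, 3]].

P = [[-3, -1, -3], [2, 2, 3]]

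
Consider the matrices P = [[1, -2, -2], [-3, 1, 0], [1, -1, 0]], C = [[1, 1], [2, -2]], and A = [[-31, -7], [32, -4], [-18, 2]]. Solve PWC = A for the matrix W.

W = [[-3, -2], [5, 3], [3, -1]]

Left-multiply by P⁻¹ and right-multiply by C⁻¹: W = P⁻¹AC⁻¹.
det P = -4, so P⁻¹ = [[0, -1/2, -1/2], [0, -1/2, -3/2], [-1/2, 1/4, 5/4]].
C has determinant -4; C⁻¹ = [[1/2, 1/4], [1/2, -1/4]].
P⁻¹A = [[-7, 1], [11, -1], [1, 5]].
W = (P⁻¹A)C⁻¹ = [[-3, -2], [5, 3], [3, -1]].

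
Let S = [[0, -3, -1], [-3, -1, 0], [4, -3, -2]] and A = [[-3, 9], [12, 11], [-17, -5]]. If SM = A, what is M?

Left-multiplying both sides by S⁻¹ gives M = S⁻¹A.
det S = 5; the adjugate gives S⁻¹ = [[2/5, -3/5, -1/5], [-6/5, 4/5, 3/5], [13/5, -12/5, -9/5]].
M = S⁻¹A = [[2/5, -3/5, -1/5], [-6/5, 4/5, 3/5], [13/5, -12/5, -9/5]] · [[-3, 9], [12, 11], [-17, -5]] = [[-5, -2], [3, -5], [-6, 6]].

M = [[-5, -2], [3, -5], [-6, 6]]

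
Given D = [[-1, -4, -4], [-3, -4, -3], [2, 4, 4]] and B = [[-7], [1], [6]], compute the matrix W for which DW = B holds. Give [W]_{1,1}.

Left-multiplying both sides by D⁻¹ gives W = D⁻¹B.
D has determinant -4; D⁻¹ = [[1, 0, 1], [-3/2, -1, -9/4], [1, 1, 2]].
W = D⁻¹B = [[1, 0, 1], [-3/2, -1, -9/4], [1, 1, 2]] · [[-7], [1], [6]] = [[-1], [-4], [6]].

-1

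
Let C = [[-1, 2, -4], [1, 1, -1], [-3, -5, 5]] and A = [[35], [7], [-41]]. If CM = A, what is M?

Since C multiplies M on the left, M = C⁻¹A.
det C = 4; the adjugate gives C⁻¹ = [[0, 5/2, 1/2], [-1/2, -17/4, -5/4], [-1/2, -11/4, -3/4]].
M = C⁻¹A = [[0, 5/2, 1/2], [-1/2, -17/4, -5/4], [-1/2, -11/4, -3/4]] · [[35], [7], [-41]] = [[-3], [4], [-6]].

M = [[-3], [4], [-6]]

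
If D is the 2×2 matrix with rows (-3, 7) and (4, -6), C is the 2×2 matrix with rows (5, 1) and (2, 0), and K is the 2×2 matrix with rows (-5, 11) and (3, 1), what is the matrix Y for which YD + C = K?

YD = K − C = [[-10, 10], [1, 1]].
Since D sits to the right of Y, Y = (K − C)D⁻¹.
D has determinant -10; D⁻¹ = [[3/5, 7/10], [2/5, 3/10]].
Y = (K − C)D⁻¹ = [[-2, -4], [1, 1]].

Y = [[-2, -4], [1, 1]]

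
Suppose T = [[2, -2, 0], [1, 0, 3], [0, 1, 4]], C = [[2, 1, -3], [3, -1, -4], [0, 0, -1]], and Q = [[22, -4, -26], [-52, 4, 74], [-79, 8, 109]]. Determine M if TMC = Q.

M = [[-2, 0, -2], [-3, -3, 0], [-2, -4, 0]]

Left-multiply by T⁻¹ and right-multiply by C⁻¹: M = T⁻¹QC⁻¹.
T has determinant 2; T⁻¹ = [[-3/2, 4, -3], [-2, 4, -3], [1/2, -1, 1]].
C has determinant 5; C⁻¹ = [[1/5, 1/5, -7/5], [3/5, -2/5, -1/5], [0, 0, -1]].
T⁻¹Q = [[-4, -2, 8], [-15, 0, 21], [-16, 2, 22]].
M = (T⁻¹Q)C⁻¹ = [[-2, 0, -2], [-3, -3, 0], [-2, -4, 0]].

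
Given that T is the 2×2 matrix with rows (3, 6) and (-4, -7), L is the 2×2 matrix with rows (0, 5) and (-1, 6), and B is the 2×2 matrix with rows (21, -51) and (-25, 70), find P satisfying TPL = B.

Left-multiply by T⁻¹ and right-multiply by L⁻¹: P = T⁻¹BL⁻¹.
det T = 3; the adjugate gives T⁻¹ = [[-7/3, -2], [4/3, 1]].
det L = 5, so L⁻¹ = [[6/5, -1], [1/5, 0]].
T⁻¹B = [[1, -21], [3, 2]].
P = (T⁻¹B)L⁻¹ = [[-3, -1], [4, -3]].

P = [[-3, -1], [4, -3]]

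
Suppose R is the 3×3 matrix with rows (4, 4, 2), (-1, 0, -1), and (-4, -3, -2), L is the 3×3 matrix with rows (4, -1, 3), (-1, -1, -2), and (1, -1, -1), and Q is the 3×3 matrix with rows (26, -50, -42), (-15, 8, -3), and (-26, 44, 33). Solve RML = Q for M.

M = [[1, 5, -1], [0, 3, 3], [2, -4, 5]]

Left-multiply by R⁻¹ and right-multiply by L⁻¹: M = R⁻¹QL⁻¹.
det R = 2; the adjugate gives R⁻¹ = [[-3/2, 1, -2], [1, 0, 1], [3/2, -2, 2]].
det L = 5, so L⁻¹ = [[-1/5, -4/5, 1], [-3/5, -7/5, 1], [2/5, 3/5, -1]].
R⁻¹Q = [[-2, -5, -6], [0, -6, -9], [17, -3, 9]].
M = (R⁻¹Q)L⁻¹ = [[1, 5, -1], [0, 3, 3], [2, -4, 5]].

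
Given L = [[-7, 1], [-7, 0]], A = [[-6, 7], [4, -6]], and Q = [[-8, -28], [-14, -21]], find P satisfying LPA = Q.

Isolating P: multiply by L⁻¹ from the left and A⁻¹ from the right, so P = L⁻¹QA⁻¹.
L has determinant 7; L⁻¹ = [[0, -1/7], [1, -1]].
det A = 8; the adjugate gives A⁻¹ = [[-3/4, -7/8], [-1/2, -3/4]].
L⁻¹Q = [[2, 3], [6, -7]].
P = (L⁻¹Q)A⁻¹ = [[-3, -4], [-1, 0]].

P = [[-3, -4], [-1, 0]]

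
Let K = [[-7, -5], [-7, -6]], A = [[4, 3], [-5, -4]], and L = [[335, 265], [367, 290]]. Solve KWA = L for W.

Left-multiply by K⁻¹ and right-multiply by A⁻¹: W = K⁻¹LA⁻¹.
K has determinant 7; K⁻¹ = [[-6/7, 5/7], [1, -1]].
det A = -1, so A⁻¹ = [[4, 3], [-5, -4]].
K⁻¹L = [[-25, -20], [-32, -25]].
W = (K⁻¹L)A⁻¹ = [[0, 5], [-3, 4]].

W = [[0, 5], [-3, 4]]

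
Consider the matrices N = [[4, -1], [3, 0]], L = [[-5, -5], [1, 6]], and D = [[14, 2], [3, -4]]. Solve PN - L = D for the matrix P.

P = [[3, -1], [-2, 4]]

PN = D + L = [[9, -3], [4, 2]].
N is on the right of P, so right-multiply by N⁻¹: P = (D + L)N⁻¹.
N has determinant 3; N⁻¹ = [[0, 1/3], [-1, 4/3]].
P = (D + L)N⁻¹ = [[3, -1], [-2, 4]].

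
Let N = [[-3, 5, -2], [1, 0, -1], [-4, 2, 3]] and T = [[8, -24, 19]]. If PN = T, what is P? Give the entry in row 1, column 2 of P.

2

Since N sits to the right of P, P = TN⁻¹.
det N = -5, so N⁻¹ = [[-2/5, 19/5, 1], [-1/5, 17/5, 1], [-2/5, 14/5, 1]].
P = TN⁻¹ = [[8, -24, 19]] · [[-2/5, 19/5, 1], [-1/5, 17/5, 1], [-2/5, 14/5, 1]] = [[-6, 2, 3]].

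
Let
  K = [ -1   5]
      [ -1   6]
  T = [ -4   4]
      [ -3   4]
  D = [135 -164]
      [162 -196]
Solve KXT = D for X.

X = [[-3, 4], [-3, -5]]

Isolating X: multiply by K⁻¹ from the left and T⁻¹ from the right, so X = K⁻¹DT⁻¹.
det K = -1; the adjugate gives K⁻¹ = [[-6, 5], [-1, 1]].
det T = -4; the adjugate gives T⁻¹ = [[-1, 1], [-3/4, 1]].
K⁻¹D = [[0, 4], [27, -32]].
X = (K⁻¹D)T⁻¹ = [[-3, 4], [-3, -5]].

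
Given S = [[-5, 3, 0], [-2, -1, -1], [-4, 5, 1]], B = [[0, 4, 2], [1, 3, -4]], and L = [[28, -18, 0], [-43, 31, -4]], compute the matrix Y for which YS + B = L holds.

Y = [[-4, 0, -2], [4, 4, 4]]

YS = L − B = [[28, -22, -2], [-44, 28, 0]].
S is on the right of Y, so right-multiply by S⁻¹: Y = (L − B)S⁻¹.
det S = -2, so S⁻¹ = [[-2, 3/2, 3/2], [-3, 5/2, 5/2], [7, -13/2, -11/2]].
Y = (L − B)S⁻¹ = [[-4, 0, -2], [4, 4, 4]].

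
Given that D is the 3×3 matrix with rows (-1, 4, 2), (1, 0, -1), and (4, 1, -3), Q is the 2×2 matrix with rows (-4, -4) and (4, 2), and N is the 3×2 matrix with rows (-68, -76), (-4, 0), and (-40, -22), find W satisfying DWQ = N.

W = D⁻¹NQ⁻¹ (apply D⁻¹ on the left and Q⁻¹ on the right).
det D = -3; the adjugate gives D⁻¹ = [[-1/3, -14/3, 4/3], [1/3, 5/3, -1/3], [-1/3, -17/3, 4/3]].
Q has determinant 8; Q⁻¹ = [[1/4, 1/2], [-1/2, -1/2]].
D⁻¹N = [[-12, -4], [-16, -18], [-8, -4]].
W = (D⁻¹N)Q⁻¹ = [[-1, -4], [5, 1], [0, -2]].

W = [[-1, -4], [5, 1], [0, -2]]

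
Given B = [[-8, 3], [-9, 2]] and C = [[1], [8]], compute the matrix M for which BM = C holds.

Since B multiplies M on the left, M = B⁻¹C.
det B = 11, so B⁻¹ = [[2/11, -3/11], [9/11, -8/11]].
M = B⁻¹C = [[2/11, -3/11], [9/11, -8/11]] · [[1], [8]] = [[-2], [-5]].

M = [[-2], [-5]]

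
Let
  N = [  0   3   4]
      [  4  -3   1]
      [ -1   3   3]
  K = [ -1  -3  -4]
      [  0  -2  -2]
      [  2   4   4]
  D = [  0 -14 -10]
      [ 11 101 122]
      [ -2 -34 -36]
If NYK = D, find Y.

Y = [[-5, -5, -3], [0, 3, -2], [-1, 0, 1]]

Left-multiply by N⁻¹ and right-multiply by K⁻¹: Y = N⁻¹DK⁻¹.
det N = -3, so N⁻¹ = [[4, -1, -5], [13/3, -4/3, -16/3], [-3, 1, 4]].
K has determinant -4; K⁻¹ = [[0, 1, 1/2], [1, -1, 1/2], [-1, 1/2, -1/2]].
N⁻¹D = [[-1, 13, 18], [-4, -14, -14], [3, 7, 8]].
Y = (N⁻¹D)K⁻¹ = [[-5, -5, -3], [0, 3, -2], [-1, 0, 1]].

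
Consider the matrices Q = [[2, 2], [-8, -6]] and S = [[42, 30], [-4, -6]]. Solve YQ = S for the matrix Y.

Y = [[-3, -6], [-6, -1]]

Since Q sits to the right of Y, Y = SQ⁻¹.
det Q = 4; the adjugate gives Q⁻¹ = [[-3/2, -1/2], [2, 1/2]].
Y = SQ⁻¹ = [[42, 30], [-4, -6]] · [[-3/2, -1/2], [2, 1/2]] = [[-3, -6], [-6, -1]].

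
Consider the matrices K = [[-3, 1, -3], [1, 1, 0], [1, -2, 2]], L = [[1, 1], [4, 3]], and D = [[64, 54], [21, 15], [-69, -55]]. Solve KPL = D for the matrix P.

P = [[-3, 2], [0, 4], [-5, -4]]

P = K⁻¹DL⁻¹ (apply K⁻¹ on the left and L⁻¹ on the right).
K has determinant 1; K⁻¹ = [[2, 4, 3], [-2, -3, -3], [-3, -5, -4]].
det L = -1, so L⁻¹ = [[-3, 1], [4, -1]].
K⁻¹D = [[5, 3], [16, 12], [-21, -17]].
P = (K⁻¹D)L⁻¹ = [[-3, 2], [0, 4], [-5, -4]].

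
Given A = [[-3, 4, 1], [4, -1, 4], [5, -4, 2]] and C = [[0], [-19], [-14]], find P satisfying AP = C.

P = [[2], [3], [-6]]

A is on the left of P, so left-multiply by A⁻¹: P = A⁻¹C.
det A = -5; the adjugate gives A⁻¹ = [[-14/5, 12/5, -17/5], [-12/5, 11/5, -16/5], [11/5, -8/5, 13/5]].
P = A⁻¹C = [[-14/5, 12/5, -17/5], [-12/5, 11/5, -16/5], [11/5, -8/5, 13/5]] · [[0], [-19], [-14]] = [[2], [3], [-6]].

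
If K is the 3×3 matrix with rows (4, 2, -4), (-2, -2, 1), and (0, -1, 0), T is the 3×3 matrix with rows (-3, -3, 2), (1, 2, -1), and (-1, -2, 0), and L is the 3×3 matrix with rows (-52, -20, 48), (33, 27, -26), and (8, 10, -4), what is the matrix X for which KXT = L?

X = [[3, -2, -3], [2, 0, 2], [-3, -4, 4]]

Isolating X: multiply by K⁻¹ from the left and T⁻¹ from the right, so X = K⁻¹LT⁻¹.
det K = -4; the adjugate gives K⁻¹ = [[-1/4, -1, 3/2], [0, 0, -1], [-1/2, -1, 1]].
T has determinant 3; T⁻¹ = [[-2/3, -4/3, -1/3], [1/3, 2/3, -1/3], [0, -1, -1]].
K⁻¹L = [[-8, -7, 8], [-8, -10, 4], [1, -7, -2]].
X = (K⁻¹L)T⁻¹ = [[3, -2, -3], [2, 0, 2], [-3, -4, 4]].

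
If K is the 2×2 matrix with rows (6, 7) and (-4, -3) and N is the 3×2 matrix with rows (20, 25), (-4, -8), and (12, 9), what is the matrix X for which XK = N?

X = [[4, 1], [-2, -2], [0, -3]]

Since K sits to the right of X, X = NK⁻¹.
det K = 10, so K⁻¹ = [[-3/10, -7/10], [2/5, 3/5]].
X = NK⁻¹ = [[20, 25], [-4, -8], [12, 9]] · [[-3/10, -7/10], [2/5, 3/5]] = [[4, 1], [-2, -2], [0, -3]].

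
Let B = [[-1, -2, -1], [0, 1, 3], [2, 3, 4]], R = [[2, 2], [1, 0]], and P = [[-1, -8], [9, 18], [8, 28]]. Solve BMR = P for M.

M = [[1, -4], [0, 0], [3, -3]]

M = B⁻¹PR⁻¹ (apply B⁻¹ on the left and R⁻¹ on the right).
det B = -5; the adjugate gives B⁻¹ = [[1, -1, 1], [-6/5, 2/5, -3/5], [2/5, 1/5, 1/5]].
det R = -2, so R⁻¹ = [[0, 1], [1/2, -1]].
B⁻¹P = [[-2, 2], [0, 0], [3, 6]].
M = (B⁻¹P)R⁻¹ = [[1, -4], [0, 0], [3, -3]].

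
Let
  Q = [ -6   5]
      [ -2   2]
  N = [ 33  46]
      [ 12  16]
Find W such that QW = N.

W = [[-3, -6], [3, 2]]

Q is on the left of W, so left-multiply by Q⁻¹: W = Q⁻¹N.
det Q = -2; the adjugate gives Q⁻¹ = [[-1, 5/2], [-1, 3]].
W = Q⁻¹N = [[-1, 5/2], [-1, 3]] · [[33, 46], [12, 16]] = [[-3, -6], [3, 2]].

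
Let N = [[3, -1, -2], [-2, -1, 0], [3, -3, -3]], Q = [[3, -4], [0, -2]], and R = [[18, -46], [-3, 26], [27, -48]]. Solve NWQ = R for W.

W = [[1, 4], [-1, 3], [-1, -1]]

Isolating W: multiply by N⁻¹ from the left and Q⁻¹ from the right, so W = N⁻¹RQ⁻¹.
det N = -3; the adjugate gives N⁻¹ = [[-1, -1, 2/3], [2, 1, -4/3], [-3, -2, 5/3]].
det Q = -6; the adjugate gives Q⁻¹ = [[1/3, -2/3], [0, -1/2]].
N⁻¹R = [[3, -12], [-3, -2], [-3, 6]].
W = (N⁻¹R)Q⁻¹ = [[1, 4], [-1, 3], [-1, -1]].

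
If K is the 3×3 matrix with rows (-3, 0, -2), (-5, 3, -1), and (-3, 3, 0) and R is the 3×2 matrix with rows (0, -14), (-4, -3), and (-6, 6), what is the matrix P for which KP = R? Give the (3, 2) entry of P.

Since K multiplies P on the left, P = K⁻¹R.
K has determinant 3; K⁻¹ = [[1, -2, 2], [1, -2, 7/3], [-2, 3, -3]].
P = K⁻¹R = [[1, -2, 2], [1, -2, 7/3], [-2, 3, -3]] · [[0, -14], [-4, -3], [-6, 6]] = [[-4, 4], [-6, 6], [6, 1]].

1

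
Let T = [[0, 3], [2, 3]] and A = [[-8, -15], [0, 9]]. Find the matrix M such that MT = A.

M = [[-1, -4], [3, 0]]

Since T sits to the right of M, M = AT⁻¹.
T has determinant -6; T⁻¹ = [[-1/2, 1/2], [1/3, 0]].
M = AT⁻¹ = [[-8, -15], [0, 9]] · [[-1/2, 1/2], [1/3, 0]] = [[-1, -4], [3, 0]].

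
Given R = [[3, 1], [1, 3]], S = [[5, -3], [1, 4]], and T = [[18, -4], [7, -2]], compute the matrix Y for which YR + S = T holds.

Y = [[5, -2], [3, -3]]

YR = T − S = [[13, -1], [6, -6]].
Since R sits to the right of Y, Y = (T − S)R⁻¹.
det R = 8, so R⁻¹ = [[3/8, -1/8], [-1/8, 3/8]].
Y = (T − S)R⁻¹ = [[5, -2], [3, -3]].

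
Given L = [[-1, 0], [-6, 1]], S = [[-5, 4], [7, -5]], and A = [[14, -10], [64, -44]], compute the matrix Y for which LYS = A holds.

Isolating Y: multiply by L⁻¹ from the left and S⁻¹ from the right, so Y = L⁻¹AS⁻¹.
L has determinant -1; L⁻¹ = [[-1, 0], [-6, 1]].
det S = -3; the adjugate gives S⁻¹ = [[5/3, 4/3], [7/3, 5/3]].
L⁻¹A = [[-14, 10], [-20, 16]].
Y = (L⁻¹A)S⁻¹ = [[0, -2], [4, 0]].

Y = [[0, -2], [4, 0]]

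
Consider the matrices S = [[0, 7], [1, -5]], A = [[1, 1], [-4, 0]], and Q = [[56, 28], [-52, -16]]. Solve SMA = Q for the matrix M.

Isolating M: multiply by S⁻¹ from the left and A⁻¹ from the right, so M = S⁻¹QA⁻¹.
det S = -7, so S⁻¹ = [[5/7, 1], [1/7, 0]].
A has determinant 4; A⁻¹ = [[0, -1/4], [1, 1/4]].
S⁻¹Q = [[-12, 4], [8, 4]].
M = (S⁻¹Q)A⁻¹ = [[4, 4], [4, -1]].

M = [[4, 4], [4, -1]]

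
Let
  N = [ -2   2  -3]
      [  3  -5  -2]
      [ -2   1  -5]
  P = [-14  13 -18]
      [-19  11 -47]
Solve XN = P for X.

X = [[-1, -2, 5], [5, 1, 6]]

Right-multiplying both sides by N⁻¹ gives X = PN⁻¹.
N has determinant 5; N⁻¹ = [[27/5, 7/5, -19/5], [19/5, 4/5, -13/5], [-7/5, -2/5, 4/5]].
X = PN⁻¹ = [[-14, 13, -18], [-19, 11, -47]] · [[27/5, 7/5, -19/5], [19/5, 4/5, -13/5], [-7/5, -2/5, 4/5]] = [[-1, -2, 5], [5, 1, 6]].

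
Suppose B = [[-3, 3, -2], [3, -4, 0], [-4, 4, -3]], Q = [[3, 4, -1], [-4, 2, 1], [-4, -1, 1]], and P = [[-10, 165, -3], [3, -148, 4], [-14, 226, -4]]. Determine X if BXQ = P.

X = [[-5, -3, -2], [1, 5, -5], [-2, -4, 2]]

Left-multiply by B⁻¹ and right-multiply by Q⁻¹: X = B⁻¹PQ⁻¹.
det B = -1, so B⁻¹ = [[-12, -1, 8], [-9, -1, 6], [4, 0, -3]].
Q has determinant -3; Q⁻¹ = [[-1, 1, -2], [0, 1/3, -1/3], [-4, 13/3, -22/3]].
B⁻¹P = [[5, -24, 0], [3, 19, -1], [2, -18, 0]].
X = (B⁻¹P)Q⁻¹ = [[-5, -3, -2], [1, 5, -5], [-2, -4, 2]].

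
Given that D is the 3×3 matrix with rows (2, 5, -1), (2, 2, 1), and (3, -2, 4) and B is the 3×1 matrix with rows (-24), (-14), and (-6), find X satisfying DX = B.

X = [[-6], [-2], [2]]

D is on the left of X, so left-multiply by D⁻¹: X = D⁻¹B.
det D = 5, so D⁻¹ = [[2, -18/5, 7/5], [-1, 11/5, -4/5], [-2, 19/5, -6/5]].
X = D⁻¹B = [[2, -18/5, 7/5], [-1, 11/5, -4/5], [-2, 19/5, -6/5]] · [[-24], [-14], [-6]] = [[-6], [-2], [2]].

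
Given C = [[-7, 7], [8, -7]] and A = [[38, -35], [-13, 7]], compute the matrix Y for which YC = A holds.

C is on the right of Y, so right-multiply by C⁻¹: Y = AC⁻¹.
det C = -7; the adjugate gives C⁻¹ = [[1, 1], [8/7, 1]].
Y = AC⁻¹ = [[38, -35], [-13, 7]] · [[1, 1], [8/7, 1]] = [[-2, 3], [-5, -6]].

Y = [[-2, 3], [-5, -6]]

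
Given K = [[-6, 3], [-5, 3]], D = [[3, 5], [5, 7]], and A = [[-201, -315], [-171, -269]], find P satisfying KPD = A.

P = [[5, 3], [-4, 1]]

Left-multiply by K⁻¹ and right-multiply by D⁻¹: P = K⁻¹AD⁻¹.
det K = -3, so K⁻¹ = [[-1, 1], [-5/3, 2]].
det D = -4, so D⁻¹ = [[-7/4, 5/4], [5/4, -3/4]].
K⁻¹A = [[30, 46], [-7, -13]].
P = (K⁻¹A)D⁻¹ = [[5, 3], [-4, 1]].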